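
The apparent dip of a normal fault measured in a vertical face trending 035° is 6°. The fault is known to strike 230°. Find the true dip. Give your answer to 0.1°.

The section is 15° from the strike.
tan(true dip) = tan 6° / sin 15° = 0.4061
δ = arctan(0.4061) = 22.10°

22.1°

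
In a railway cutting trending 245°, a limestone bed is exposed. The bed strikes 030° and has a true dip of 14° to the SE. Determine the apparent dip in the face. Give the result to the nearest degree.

8°

The strike is 030° and the section trends 245°; the acute angle between them is β = 35°.
tan(apparent dip) = tan 14° · sin 35° = 0.1430
apparent dip = arctan 0.1430 = 8.14°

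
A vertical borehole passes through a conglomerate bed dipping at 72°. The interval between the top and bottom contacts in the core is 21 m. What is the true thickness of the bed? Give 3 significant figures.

True thickness t = h · cos(dip) = 21 × cos 72°
t = 21 × 0.3090 = 6.489 m

6.49 m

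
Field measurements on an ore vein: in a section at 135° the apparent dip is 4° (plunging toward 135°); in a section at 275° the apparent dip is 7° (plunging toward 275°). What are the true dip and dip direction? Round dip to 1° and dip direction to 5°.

true dip 16°, dip direction 210°

The two traces are lines in the plane: v₁ = (sin 135°·cos 4°, cos 135°·cos 4°, −sin 4°), v₂ = (sin 275°·cos 7°, cos 275°·cos 7°, −sin 7°).
The plane normal is n = v₁ × v₂ ∝ (-0.092, -0.155, 0.636).
tan δ = √(n_x²+n_y²)/n_z = 0.180/0.636, so δ = 15.8°.
The horizontal component of n points toward azimuth atan2(n_x, n_y) = 211°, the dip direction.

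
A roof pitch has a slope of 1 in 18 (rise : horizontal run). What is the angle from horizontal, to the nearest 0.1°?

tan θ = 1/18 = 0.0556
θ = arctan(0.0556) = 3.18°

3.2°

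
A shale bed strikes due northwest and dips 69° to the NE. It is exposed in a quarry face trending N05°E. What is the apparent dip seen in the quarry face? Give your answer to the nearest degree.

63°

The strike is due northwest and the section trends N05°E; the acute angle between them is β = 50°.
tan(apparent dip) = tan 69° · sin 50° = 1.9956
apparent dip = arctan 1.9956 = 63.38°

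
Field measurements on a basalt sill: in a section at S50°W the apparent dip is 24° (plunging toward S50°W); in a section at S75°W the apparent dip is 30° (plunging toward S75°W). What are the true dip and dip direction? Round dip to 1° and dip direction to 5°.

true dip 31°, dip direction 275°

Represent each trace as a vector plunging at its apparent dip toward its trend (east-north-up frame): v₁ = (-0.700, -0.587, -0.407), v₂ = (-0.837, -0.224, -0.500).
The plane normal is n = v₁ × v₂ ∝ (-0.202, 0.010, 0.334).
True dip = arccos(n_z / |n|) = arccos(0.8552) = 31.2°.
Dip direction = azimuth of (n_x, n_y) = atan2(-0.202, 0.010) = 273°.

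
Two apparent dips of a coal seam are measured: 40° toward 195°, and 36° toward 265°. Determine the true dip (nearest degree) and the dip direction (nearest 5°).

true dip 44°, dip direction 225°

Represent each trace as a vector plunging at its apparent dip toward its trend (east-north-up frame): v₁ = (-0.198, -0.740, -0.643), v₂ = (-0.806, -0.071, -0.588).
The plane normal is n = v₁ × v₂ ∝ (-0.390, -0.402, 0.582).
tan δ = √(n_x²+n_y²)/n_z = 0.559/0.582, so δ = 43.9°.
Dip direction = atan2(-0.390, -0.402) = 224° (azimuth of n's horizontal projection).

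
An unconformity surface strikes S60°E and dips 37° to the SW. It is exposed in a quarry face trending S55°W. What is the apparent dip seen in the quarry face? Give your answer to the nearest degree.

The strike is S60°E and the section trends S55°W; the acute angle between them is β = 65°.
tan(apparent dip) = tan 37° · sin 65° = 0.6830
apparent dip = arctan 0.6830 = 34.33°

34°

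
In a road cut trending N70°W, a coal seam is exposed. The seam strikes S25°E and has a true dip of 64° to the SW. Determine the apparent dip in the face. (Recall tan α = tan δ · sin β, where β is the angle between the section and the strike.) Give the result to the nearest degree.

55°

Angle between strike (S25°E) and section (N70°W): β = 45°.
tan α = tan 64° × sin 45° = 2.0503 × 0.7071 = 1.4498
apparent dip = arctan 1.4498 = 55.40°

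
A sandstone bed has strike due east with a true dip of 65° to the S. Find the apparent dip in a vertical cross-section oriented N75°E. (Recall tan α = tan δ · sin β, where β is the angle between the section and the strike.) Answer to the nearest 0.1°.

The section lies 15° from the strike.
tan(apparent dip) = tan 65° · sin 15° = 0.5550
α = arctan(0.5550) = 29.03°

29.0°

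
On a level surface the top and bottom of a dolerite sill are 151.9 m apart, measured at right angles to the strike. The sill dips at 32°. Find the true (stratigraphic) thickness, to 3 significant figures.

80.5 m

True thickness t = w · sin(dip) = 151.9 × sin 32°
t = 151.9 × 0.5299 = 80.495 m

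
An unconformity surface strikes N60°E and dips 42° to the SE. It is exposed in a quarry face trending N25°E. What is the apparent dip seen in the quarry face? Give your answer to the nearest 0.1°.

Angle between strike (N60°E) and section (N25°E): β = 35°.
tan α = tan 42° × sin 35° = 0.9004 × 0.5736 = 0.5165
apparent dip = arctan 0.5165 = 27.31°

27.3°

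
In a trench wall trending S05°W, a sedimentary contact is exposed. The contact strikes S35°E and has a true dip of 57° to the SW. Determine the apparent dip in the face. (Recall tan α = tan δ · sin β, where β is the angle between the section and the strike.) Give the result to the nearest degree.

The strike is S35°E and the section trends S05°W; the acute angle between them is β = 40°.
tan α = tan 57° × sin 40° = 1.5399 × 0.6428 = 0.9898
α = arctan(0.9898) = 44.71°

45°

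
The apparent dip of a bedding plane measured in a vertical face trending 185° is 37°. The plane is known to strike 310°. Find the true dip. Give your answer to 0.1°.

β = acute angle between strike 310° and section 185° = 55°.
tan(true dip) = tan 37° / sin 55° = 0.9199
true dip = arctan 0.9199 = 42.61°

42.6°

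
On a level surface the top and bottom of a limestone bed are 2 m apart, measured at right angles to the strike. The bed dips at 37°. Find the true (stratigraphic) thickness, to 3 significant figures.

True thickness t = w · sin(dip) = 2 × sin 37°
t = 2 × 0.6018 = 1.204 m

1.20 m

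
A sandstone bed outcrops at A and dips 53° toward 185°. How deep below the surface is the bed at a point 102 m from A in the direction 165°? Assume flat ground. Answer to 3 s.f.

The hole lies 20° from the dip direction, so the down-dip offset is 102 × cos 20° = 95.85 m.
Depth = down-dip offset × tan(dip) = 95.85 × tan 53° = 95.85 × 1.3270
Depth = 127.20 m

127 m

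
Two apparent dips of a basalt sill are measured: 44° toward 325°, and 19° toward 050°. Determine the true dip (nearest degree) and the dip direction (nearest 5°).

Each apparent-dip line lies in the plane. As unit vectors (x east, y north, z up), v₁ plunges 44°→325° and v₂ plunges 19°→050°.
n = v₁ × v₂ = (-0.230, 0.637, 0.678) (taken with n_z > 0).
tan δ = √(n_x²+n_y²)/n_z = 0.678/0.678, so δ = 45.0°.
The horizontal component of n points toward azimuth atan2(n_x, n_y) = 340°, the dip direction.

true dip 45°, dip direction 340°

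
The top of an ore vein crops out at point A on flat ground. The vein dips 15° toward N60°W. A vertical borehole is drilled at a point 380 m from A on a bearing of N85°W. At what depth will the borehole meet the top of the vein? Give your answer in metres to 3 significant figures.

The hole lies 25° from the dip direction, so the down-dip offset is 380 × cos 25° = 344.40 m.
Depth = down-dip offset × tan(dip) = 344.40 × tan 15° = 344.40 × 0.2679
Depth = 92.28 m

92.3 m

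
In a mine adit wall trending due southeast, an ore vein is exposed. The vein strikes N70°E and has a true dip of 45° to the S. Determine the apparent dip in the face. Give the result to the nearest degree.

42°

The section lies 65° from the strike.
tan α = tan 45° × sin 65° = 1.0000 × 0.9063 = 0.9063
apparent dip = arctan 0.9063 = 42.19°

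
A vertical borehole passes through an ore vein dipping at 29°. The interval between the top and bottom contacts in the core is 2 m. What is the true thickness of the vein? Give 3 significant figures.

1.75 m

True thickness t = h · cos(dip) = 2 × cos 29°
t = 2 × 0.8746 = 1.749 m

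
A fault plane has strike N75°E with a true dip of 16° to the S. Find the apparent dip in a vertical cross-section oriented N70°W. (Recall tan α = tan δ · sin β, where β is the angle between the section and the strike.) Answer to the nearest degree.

The section lies 35° from the strike.
tan(apparent dip) = tan 16° · sin 35° = 0.1645
α = arctan(0.1645) = 9.34°

9°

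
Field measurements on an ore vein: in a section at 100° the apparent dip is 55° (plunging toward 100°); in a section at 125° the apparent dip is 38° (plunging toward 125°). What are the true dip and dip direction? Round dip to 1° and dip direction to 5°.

true dip 62°, dip direction 060°

The two traces are lines in the plane: v₁ = (sin 100°·cos 55°, cos 100°·cos 55°, −sin 55°), v₂ = (sin 125°·cos 38°, cos 125°·cos 38°, −sin 38°).
Cross product v₁ × v₂ gives the pole to the plane: n ∝ (0.309, 0.181, 0.191).
Dip δ = arctan(|n_h|/n_z) = arctan(0.358/0.191) = 61.9°.
Dip direction = atan2(0.309, 0.181) = 60° (azimuth of n's horizontal projection).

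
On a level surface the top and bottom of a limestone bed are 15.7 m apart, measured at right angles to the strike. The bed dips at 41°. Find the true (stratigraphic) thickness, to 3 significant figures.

True thickness t = w · sin(dip) = 15.7 × sin 41°
t = 15.7 × 0.6561 = 10.300 m

10.3 m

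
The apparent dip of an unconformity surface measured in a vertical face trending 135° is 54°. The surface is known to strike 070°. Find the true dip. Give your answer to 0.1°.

β = acute angle between strike 070° and section 135° = 65°.
tan(true dip) = tan 54° / sin 65° = 1.5187
true dip = arctan 1.5187 = 56.64°

56.6°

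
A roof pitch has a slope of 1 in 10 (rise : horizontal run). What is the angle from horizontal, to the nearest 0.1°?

5.7°

tan θ = 1/10 = 0.1000
θ = arctan(0.1000) = 5.71°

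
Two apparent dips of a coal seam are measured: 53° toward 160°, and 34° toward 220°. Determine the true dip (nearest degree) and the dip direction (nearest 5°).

true dip 53°, dip direction 160°

Represent each trace as a vector plunging at its apparent dip toward its trend (east-north-up frame): v₁ = (0.206, -0.566, -0.799), v₂ = (-0.533, -0.635, -0.559).
The plane normal is n = v₁ × v₂ ∝ (0.191, -0.541, 0.432).
True dip = arccos(n_z / |n|) = arccos(0.6018) = 53.0°.
Dip direction = atan2(0.191, -0.541) = 161° (azimuth of n's horizontal projection).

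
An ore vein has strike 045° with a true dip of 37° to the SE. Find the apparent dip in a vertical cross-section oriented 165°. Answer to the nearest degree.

33°

Angle between strike (045°) and section (165°): β = 60°.
tan(apparent dip) = tan 37° · sin 60° = 0.6526
α = arctan(0.6526) = 33.13°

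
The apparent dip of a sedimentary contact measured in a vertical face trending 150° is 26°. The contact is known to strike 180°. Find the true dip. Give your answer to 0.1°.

β = acute angle between strike 180° and section 150° = 30°.
tan(true dip) = tan 26° / sin 30° = 0.9755
true dip = arctan 0.9755 = 44.29°

44.3°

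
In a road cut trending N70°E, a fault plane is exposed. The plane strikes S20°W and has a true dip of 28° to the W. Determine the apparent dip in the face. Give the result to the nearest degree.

22°

The strike is S20°W and the section trends N70°E; the acute angle between them is β = 50°.
tan α = tan 28° × sin 50° = 0.5317 × 0.7660 = 0.4073
apparent dip = arctan 0.4073 = 22.16°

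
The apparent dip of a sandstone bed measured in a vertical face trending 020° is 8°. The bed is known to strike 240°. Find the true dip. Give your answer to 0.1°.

12.3°

β = acute angle between strike 240° and section 020° = 40°.
tan δ = tan α / sin β = tan 8° / sin 40° = 0.1405 / 0.6428 = 0.2186
δ = arctan(0.2186) = 12.33°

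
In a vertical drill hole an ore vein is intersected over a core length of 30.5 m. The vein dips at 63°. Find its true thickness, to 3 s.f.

True thickness t = h · cos(dip) = 30.5 × cos 63°
t = 30.5 × 0.4540 = 13.847 m

13.8 m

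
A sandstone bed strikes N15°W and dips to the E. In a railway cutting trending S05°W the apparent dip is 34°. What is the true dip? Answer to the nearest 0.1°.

63.1°

The section is 20° from the strike.
tan δ = tan α / sin β = tan 34° / sin 20° = 0.6745 / 0.3420 = 1.9721
true dip = arctan 1.9721 = 63.11°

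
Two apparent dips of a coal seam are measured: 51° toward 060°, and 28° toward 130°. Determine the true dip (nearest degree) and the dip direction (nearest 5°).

true dip 51°, dip direction 065°

Represent each trace as a vector plunging at its apparent dip toward its trend (east-north-up frame): v₁ = (0.545, 0.315, -0.777), v₂ = (0.676, -0.568, -0.469).
Cross product v₁ × v₂ gives the pole to the plane: n ∝ (0.589, 0.270, 0.522).
Dip δ = arctan(|n_h|/n_z) = arctan(0.648/0.522) = 51.1°.
The horizontal component of n points toward azimuth atan2(n_x, n_y) = 65°, the dip direction.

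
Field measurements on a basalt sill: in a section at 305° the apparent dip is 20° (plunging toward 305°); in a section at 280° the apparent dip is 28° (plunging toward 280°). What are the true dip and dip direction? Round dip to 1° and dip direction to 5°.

true dip 31°, dip direction 250°

Each apparent-dip line lies in the plane. As unit vectors (x east, y north, z up), v₁ plunges 20°→305° and v₂ plunges 28°→280°.
Cross product v₁ × v₂ gives the pole to the plane: n ∝ (-0.201, -0.064, 0.351).
tan δ = √(n_x²+n_y²)/n_z = 0.211/0.351, so δ = 31.0°.
The horizontal component of n points toward azimuth atan2(n_x, n_y) = 252°, the dip direction.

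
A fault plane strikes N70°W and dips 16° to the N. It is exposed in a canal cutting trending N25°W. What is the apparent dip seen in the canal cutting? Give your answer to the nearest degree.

11°

The section lies 45° from the strike.
tan(apparent dip) = tan 16° · sin 45° = 0.2028
apparent dip = arctan 0.2028 = 11.46°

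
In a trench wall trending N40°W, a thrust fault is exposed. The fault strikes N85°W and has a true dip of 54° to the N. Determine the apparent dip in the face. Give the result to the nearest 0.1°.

44.2°

The strike is N85°W and the section trends N40°W; the acute angle between them is β = 45°.
tan(apparent dip) = tan 54° · sin 45° = 0.9732
α = arctan(0.9732) = 44.22°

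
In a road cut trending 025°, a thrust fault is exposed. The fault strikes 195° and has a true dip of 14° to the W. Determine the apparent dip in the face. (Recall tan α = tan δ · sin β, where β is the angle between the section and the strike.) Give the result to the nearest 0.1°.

Angle between strike (195°) and section (025°): β = 10°.
tan α = tan 14° × sin 10° = 0.2493 × 0.1736 = 0.0433
α = arctan(0.0433) = 2.48°

2.5°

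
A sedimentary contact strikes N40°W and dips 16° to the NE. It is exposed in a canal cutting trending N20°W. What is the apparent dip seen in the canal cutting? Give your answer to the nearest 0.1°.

Angle between strike (N40°W) and section (N20°W): β = 20°.
tan(apparent dip) = tan 16° · sin 20° = 0.0981
α = arctan(0.0981) = 5.60°

5.6°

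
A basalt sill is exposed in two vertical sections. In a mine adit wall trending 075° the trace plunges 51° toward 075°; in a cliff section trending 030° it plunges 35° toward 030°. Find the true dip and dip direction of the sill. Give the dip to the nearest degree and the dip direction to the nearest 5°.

true dip 52°, dip direction 085°

Represent each trace as a vector plunging at its apparent dip toward its trend (east-north-up frame): v₁ = (0.608, 0.163, -0.777), v₂ = (0.410, 0.709, -0.574).
n = v₁ × v₂ = (0.458, 0.030, 0.365) (taken with n_z > 0).
tan δ = √(n_x²+n_y²)/n_z = 0.459/0.365, so δ = 51.5°.
The horizontal component of n points toward azimuth atan2(n_x, n_y) = 86°, the dip direction.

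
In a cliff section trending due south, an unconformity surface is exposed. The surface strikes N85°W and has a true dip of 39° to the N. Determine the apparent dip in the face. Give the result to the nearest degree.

39°

Angle between strike (N85°W) and section (due south): β = 85°.
tan α = tan 39° × sin 85° = 0.8098 × 0.9962 = 0.8067
apparent dip = arctan 0.8067 = 38.89°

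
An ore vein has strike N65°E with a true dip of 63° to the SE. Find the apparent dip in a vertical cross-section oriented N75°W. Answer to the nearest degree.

52°

Angle between strike (N65°E) and section (N75°W): β = 40°.
tan(apparent dip) = tan 63° · sin 40° = 1.2615
apparent dip = arctan 1.2615 = 51.60°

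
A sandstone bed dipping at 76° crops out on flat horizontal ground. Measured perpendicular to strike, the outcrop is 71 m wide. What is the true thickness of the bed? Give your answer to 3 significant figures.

68.9 m

True thickness t = w · sin(dip) = 71 × sin 76°
t = 71 × 0.9703 = 68.891 m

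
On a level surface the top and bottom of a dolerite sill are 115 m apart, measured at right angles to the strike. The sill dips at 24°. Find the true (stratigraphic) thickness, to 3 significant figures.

46.8 m

True thickness t = w · sin(dip) = 115 × sin 24°
t = 115 × 0.4067 = 46.775 m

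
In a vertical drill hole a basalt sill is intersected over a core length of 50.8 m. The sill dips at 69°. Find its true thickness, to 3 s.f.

18.2 m

True thickness t = h · cos(dip) = 50.8 × cos 69°
t = 50.8 × 0.3584 = 18.205 m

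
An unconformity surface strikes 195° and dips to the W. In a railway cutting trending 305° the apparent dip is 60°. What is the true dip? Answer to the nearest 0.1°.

61.5°

β = acute angle between strike 195° and section 305° = 70°.
tan δ = tan α / sin β = tan 60° / sin 70° = 1.7321 / 0.9397 = 1.8432
δ = arctan(1.8432) = 61.52°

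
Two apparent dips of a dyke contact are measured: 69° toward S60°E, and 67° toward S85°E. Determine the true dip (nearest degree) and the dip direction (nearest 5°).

true dip 69°, dip direction 120°

The two traces are lines in the plane: v₁ = (sin 120°·cos 69°, cos 120°·cos 69°, −sin 69°), v₂ = (sin 95°·cos 67°, cos 95°·cos 67°, −sin 67°).
Cross product v₁ × v₂ gives the pole to the plane: n ∝ (0.133, -0.078, 0.059).
Dip δ = arctan(|n_h|/n_z) = arctan(0.154/0.059) = 69.0°.
Dip direction = atan2(0.133, -0.078) = 120° (azimuth of n's horizontal projection).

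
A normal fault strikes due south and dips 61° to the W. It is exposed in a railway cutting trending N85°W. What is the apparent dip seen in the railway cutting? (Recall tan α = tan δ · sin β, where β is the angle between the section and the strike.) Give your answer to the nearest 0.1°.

60.9°

Angle between strike (due south) and section (N85°W): β = 85°.
tan(apparent dip) = tan 61° · sin 85° = 1.7972
apparent dip = arctan 1.7972 = 60.91°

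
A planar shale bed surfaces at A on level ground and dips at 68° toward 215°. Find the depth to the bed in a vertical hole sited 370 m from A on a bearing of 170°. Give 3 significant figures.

The hole lies 45° from the dip direction, so the down-dip offset is 370 × cos 45° = 261.63 m.
Depth = down-dip offset × tan(dip) = 261.63 × tan 68° = 261.63 × 2.4751
Depth = 647.56 m

648 m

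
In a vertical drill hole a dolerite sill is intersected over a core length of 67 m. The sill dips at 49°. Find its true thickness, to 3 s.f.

44.0 m

True thickness t = h · cos(dip) = 67 × cos 49°
t = 67 × 0.6561 = 43.956 m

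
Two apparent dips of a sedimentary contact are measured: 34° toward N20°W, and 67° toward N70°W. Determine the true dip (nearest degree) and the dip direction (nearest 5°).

true dip 69°, dip direction 265°

Each apparent-dip line lies in the plane. As unit vectors (x east, y north, z up), v₁ plunges 34°→N20°W and v₂ plunges 67°→N70°W.
n = v₁ × v₂ = (-0.642, -0.056, 0.248) (taken with n_z > 0).
tan δ = √(n_x²+n_y²)/n_z = 0.645/0.248, so δ = 69.0°.
Dip direction = atan2(-0.642, -0.056) = 265° (azimuth of n's horizontal projection).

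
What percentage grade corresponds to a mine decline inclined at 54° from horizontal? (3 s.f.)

grade % = 100 × tan 54° = 100 × 1.3764

138%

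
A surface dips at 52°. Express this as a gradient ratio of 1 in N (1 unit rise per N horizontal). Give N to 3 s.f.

1 : N means tan θ = 1/N, so N = 1/tan 52° = 1/1.2799

1 in 0.781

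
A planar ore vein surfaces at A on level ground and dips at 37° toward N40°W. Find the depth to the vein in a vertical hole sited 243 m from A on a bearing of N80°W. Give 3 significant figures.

The hole lies 40° from the dip direction, so the down-dip offset is 243 × cos 40° = 186.15 m.
Depth = down-dip offset × tan(dip) = 186.15 × tan 37° = 186.15 × 0.7536
Depth = 140.27 m

140 m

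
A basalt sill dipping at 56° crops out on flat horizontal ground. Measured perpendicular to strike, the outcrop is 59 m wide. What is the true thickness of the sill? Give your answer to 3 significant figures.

True thickness t = w · sin(dip) = 59 × sin 56°
t = 59 × 0.8290 = 48.913 m

48.9 m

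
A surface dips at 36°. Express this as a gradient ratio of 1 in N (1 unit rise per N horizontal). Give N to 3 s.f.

1 : N means tan θ = 1/N, so N = 1/tan 36° = 1/0.7265

1 in 1.38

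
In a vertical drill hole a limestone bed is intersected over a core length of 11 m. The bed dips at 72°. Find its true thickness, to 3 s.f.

True thickness t = h · cos(dip) = 11 × cos 72°
t = 11 × 0.3090 = 3.399 m

3.40 m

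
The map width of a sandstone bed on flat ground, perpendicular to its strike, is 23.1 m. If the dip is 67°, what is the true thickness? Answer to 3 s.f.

True thickness t = w · sin(dip) = 23.1 × sin 67°
t = 23.1 × 0.9205 = 21.264 m

21.3 m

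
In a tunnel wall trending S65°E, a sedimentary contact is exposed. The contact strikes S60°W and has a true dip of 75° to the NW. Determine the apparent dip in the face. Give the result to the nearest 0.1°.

The section lies 55° from the strike.
tan(apparent dip) = tan 75° · sin 55° = 3.0571
apparent dip = arctan 3.0571 = 71.89°

71.9°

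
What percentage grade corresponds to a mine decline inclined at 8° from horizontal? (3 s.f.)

grade % = 100 × tan 8° = 100 × 0.1405

14.1%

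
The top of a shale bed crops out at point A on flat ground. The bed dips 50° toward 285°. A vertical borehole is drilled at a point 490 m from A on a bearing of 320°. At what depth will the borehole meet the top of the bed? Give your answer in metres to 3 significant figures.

478 m

The hole lies 35° from the dip direction, so the down-dip offset is 490 × cos 35° = 401.38 m.
Depth = down-dip offset × tan(dip) = 401.38 × tan 50° = 401.38 × 1.1918
Depth = 478.35 m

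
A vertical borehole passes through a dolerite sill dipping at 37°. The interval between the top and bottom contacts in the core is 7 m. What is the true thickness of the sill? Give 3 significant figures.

5.59 m

True thickness t = h · cos(dip) = 7 × cos 37°
t = 7 × 0.7986 = 5.590 m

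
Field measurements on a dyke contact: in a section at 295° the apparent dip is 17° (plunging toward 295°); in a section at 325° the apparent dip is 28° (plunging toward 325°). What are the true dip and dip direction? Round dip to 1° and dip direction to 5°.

Represent each trace as a vector plunging at its apparent dip toward its trend (east-north-up frame): v₁ = (-0.867, 0.404, -0.292), v₂ = (-0.506, 0.723, -0.469).
The plane normal is n = v₁ × v₂ ∝ (-0.022, 0.259, 0.422).
Dip δ = arctan(|n_h|/n_z) = arctan(0.260/0.422) = 31.6°.
Dip direction = atan2(-0.022, 0.259) = 355° (azimuth of n's horizontal projection).

true dip 32°, dip direction 355°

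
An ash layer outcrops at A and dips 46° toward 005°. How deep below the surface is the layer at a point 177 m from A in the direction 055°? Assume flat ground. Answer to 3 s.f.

The hole lies 50° from the dip direction, so the down-dip offset is 177 × cos 50° = 113.77 m.
Depth = down-dip offset × tan(dip) = 113.77 × tan 46° = 113.77 × 1.0355
Depth = 117.82 m

118 m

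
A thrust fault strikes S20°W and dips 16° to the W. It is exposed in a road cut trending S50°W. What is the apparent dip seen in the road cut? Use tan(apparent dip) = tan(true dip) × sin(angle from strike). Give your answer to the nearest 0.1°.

8.2°

The section lies 30° from the strike.
tan α = tan 16° × sin 30° = 0.2867 × 0.5000 = 0.1434
α = arctan(0.1434) = 8.16°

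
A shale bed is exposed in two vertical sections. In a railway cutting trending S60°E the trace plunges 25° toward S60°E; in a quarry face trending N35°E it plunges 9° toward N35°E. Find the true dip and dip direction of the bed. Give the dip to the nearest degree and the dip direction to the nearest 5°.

true dip 26°, dip direction 105°

The two traces are lines in the plane: v₁ = (sin 120°·cos 25°, cos 120°·cos 25°, −sin 25°), v₂ = (sin 35°·cos 9°, cos 35°·cos 9°, −sin 9°).
Cross product v₁ × v₂ gives the pole to the plane: n ∝ (0.413, -0.117, 0.892).
Dip δ = arctan(|n_h|/n_z) = arctan(0.429/0.892) = 25.7°.
Dip direction = azimuth of (n_x, n_y) = atan2(0.413, -0.117) = 106°.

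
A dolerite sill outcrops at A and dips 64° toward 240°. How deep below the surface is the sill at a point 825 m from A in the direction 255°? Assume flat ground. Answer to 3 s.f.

The hole lies 15° from the dip direction, so the down-dip offset is 825 × cos 15° = 796.89 m.
Depth = down-dip offset × tan(dip) = 796.89 × tan 64° = 796.89 × 2.0503
Depth = 1633.86 m

1630 m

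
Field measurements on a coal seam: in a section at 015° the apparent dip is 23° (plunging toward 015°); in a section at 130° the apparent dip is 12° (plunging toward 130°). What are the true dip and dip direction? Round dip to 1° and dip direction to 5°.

The two traces are lines in the plane: v₁ = (sin 15°·cos 23°, cos 15°·cos 23°, −sin 23°), v₂ = (sin 130°·cos 12°, cos 130°·cos 12°, −sin 12°).
n = v₁ × v₂ = (0.431, 0.243, 0.816) (taken with n_z > 0).
tan δ = √(n_x²+n_y²)/n_z = 0.494/0.816, so δ = 31.2°.
The horizontal component of n points toward azimuth atan2(n_x, n_y) = 61°, the dip direction.

true dip 31°, dip direction 060°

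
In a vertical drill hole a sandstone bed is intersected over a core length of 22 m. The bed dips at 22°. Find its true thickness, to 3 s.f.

True thickness t = h · cos(dip) = 22 × cos 22°
t = 22 × 0.9272 = 20.398 m

20.4 m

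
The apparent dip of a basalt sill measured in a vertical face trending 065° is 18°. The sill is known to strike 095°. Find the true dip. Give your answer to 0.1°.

33.0°

The section is 30° from the strike.
tan(true dip) = tan 18° / sin 30° = 0.6498
δ = arctan(0.6498) = 33.02°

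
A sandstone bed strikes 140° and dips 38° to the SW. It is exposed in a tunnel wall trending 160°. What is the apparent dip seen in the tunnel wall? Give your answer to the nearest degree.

15°

The section lies 20° from the strike.
tan(apparent dip) = tan 38° · sin 20° = 0.2672
α = arctan(0.2672) = 14.96°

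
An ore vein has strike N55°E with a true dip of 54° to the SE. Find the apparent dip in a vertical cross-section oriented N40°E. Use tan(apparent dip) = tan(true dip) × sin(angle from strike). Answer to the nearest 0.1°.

19.6°

Angle between strike (N55°E) and section (N40°E): β = 15°.
tan(apparent dip) = tan 54° · sin 15° = 0.3562
apparent dip = arctan 0.3562 = 19.61°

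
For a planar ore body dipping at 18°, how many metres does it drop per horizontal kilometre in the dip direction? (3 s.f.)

325 m

drop per km = 1000 × tan 18° = 1000 × 0.3249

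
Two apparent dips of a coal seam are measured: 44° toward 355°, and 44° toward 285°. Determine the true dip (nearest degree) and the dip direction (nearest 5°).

true dip 50°, dip direction 320°

Each apparent-dip line lies in the plane. As unit vectors (x east, y north, z up), v₁ plunges 44°→355° and v₂ plunges 44°→285°.
The plane normal is n = v₁ × v₂ ∝ (-0.368, 0.439, 0.486).
Dip δ = arctan(|n_h|/n_z) = arctan(0.573/0.486) = 49.7°.
Dip direction = azimuth of (n_x, n_y) = atan2(-0.368, 0.439) = 320°.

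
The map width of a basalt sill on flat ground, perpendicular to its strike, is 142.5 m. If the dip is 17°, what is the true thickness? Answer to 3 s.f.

41.7 m

True thickness t = w · sin(dip) = 142.5 × sin 17°
t = 142.5 × 0.2924 = 41.663 m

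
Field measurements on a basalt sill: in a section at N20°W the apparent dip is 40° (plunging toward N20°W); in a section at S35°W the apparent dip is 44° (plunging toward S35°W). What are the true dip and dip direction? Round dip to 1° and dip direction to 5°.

true dip 63°, dip direction 275°

The two traces are lines in the plane: v₁ = (sin 340°·cos 40°, cos 340°·cos 40°, −sin 40°), v₂ = (sin 215°·cos 44°, cos 215°·cos 44°, −sin 44°).
The plane normal is n = v₁ × v₂ ∝ (-0.879, 0.083, 0.451).
Dip δ = arctan(|n_h|/n_z) = arctan(0.883/0.451) = 62.9°.
Dip direction = azimuth of (n_x, n_y) = atan2(-0.879, 0.083) = 275°.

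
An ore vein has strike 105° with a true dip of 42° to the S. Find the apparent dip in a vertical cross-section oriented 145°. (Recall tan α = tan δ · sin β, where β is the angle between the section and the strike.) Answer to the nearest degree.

30°

Angle between strike (105°) and section (145°): β = 40°.
tan α = tan 42° × sin 40° = 0.9004 × 0.6428 = 0.5788
α = arctan(0.5788) = 30.06°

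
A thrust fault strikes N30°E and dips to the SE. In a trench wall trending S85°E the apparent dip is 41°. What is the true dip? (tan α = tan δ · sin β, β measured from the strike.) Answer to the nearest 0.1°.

43.8°

β = acute angle between strike N30°E and section S85°E = 65°.
tan(true dip) = tan 41° / sin 65° = 0.9592
δ = arctan(0.9592) = 43.81°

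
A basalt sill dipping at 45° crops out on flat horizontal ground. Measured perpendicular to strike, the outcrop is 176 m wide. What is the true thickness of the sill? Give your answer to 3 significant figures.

124 m

True thickness t = w · sin(dip) = 176 × sin 45°
t = 176 × 0.7071 = 124.451 m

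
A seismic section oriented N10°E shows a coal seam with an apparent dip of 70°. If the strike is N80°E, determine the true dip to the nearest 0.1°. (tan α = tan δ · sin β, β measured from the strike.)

β = acute angle between strike N80°E and section N10°E = 70°.
tan(true dip) = tan 70° / sin 70° = 2.9238
true dip = arctan 2.9238 = 71.12°

71.1°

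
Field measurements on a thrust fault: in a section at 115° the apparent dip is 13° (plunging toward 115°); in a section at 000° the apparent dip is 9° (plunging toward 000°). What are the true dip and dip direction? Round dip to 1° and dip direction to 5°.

Each apparent-dip line lies in the plane. As unit vectors (x east, y north, z up), v₁ plunges 13°→115° and v₂ plunges 9°→000°.
The plane normal is n = v₁ × v₂ ∝ (0.287, 0.138, 0.872).
True dip = arccos(n_z / |n|) = arccos(0.9395) = 20.0°.
The horizontal component of n points toward azimuth atan2(n_x, n_y) = 64°, the dip direction.

true dip 20°, dip direction 065°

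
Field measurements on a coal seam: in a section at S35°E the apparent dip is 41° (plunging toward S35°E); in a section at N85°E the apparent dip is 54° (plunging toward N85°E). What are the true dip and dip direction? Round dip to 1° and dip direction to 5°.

true dip 54°, dip direction 095°

Represent each trace as a vector plunging at its apparent dip toward its trend (east-north-up frame): v₁ = (0.433, -0.618, -0.656), v₂ = (0.586, 0.051, -0.809).
Cross product v₁ × v₂ gives the pole to the plane: n ∝ (0.534, -0.034, 0.384).
Dip δ = arctan(|n_h|/n_z) = arctan(0.535/0.384) = 54.3°.
Dip direction = atan2(0.534, -0.034) = 94° (azimuth of n's horizontal projection).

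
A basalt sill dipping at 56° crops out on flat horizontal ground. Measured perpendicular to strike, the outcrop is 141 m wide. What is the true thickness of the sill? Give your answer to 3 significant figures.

True thickness t = w · sin(dip) = 141 × sin 56°
t = 141 × 0.8290 = 116.894 m

117 m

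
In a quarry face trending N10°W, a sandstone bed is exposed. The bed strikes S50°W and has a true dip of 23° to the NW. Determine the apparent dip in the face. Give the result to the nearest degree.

The section lies 60° from the strike.
tan α = tan 23° × sin 60° = 0.4245 × 0.8660 = 0.3676
apparent dip = arctan 0.3676 = 20.18°

20°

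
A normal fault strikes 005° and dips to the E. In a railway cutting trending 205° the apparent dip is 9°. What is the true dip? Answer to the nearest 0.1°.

24.8°

β = acute angle between strike 005° and section 205° = 20°.
tan δ = tan α / sin β = tan 9° / sin 20° = 0.1584 / 0.3420 = 0.4631
true dip = arctan 0.4631 = 24.85°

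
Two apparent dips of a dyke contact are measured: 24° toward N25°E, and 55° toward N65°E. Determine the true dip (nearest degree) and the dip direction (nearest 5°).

Each apparent-dip line lies in the plane. As unit vectors (x east, y north, z up), v₁ plunges 24°→N25°E and v₂ plunges 55°→N65°E.
Cross product v₁ × v₂ gives the pole to the plane: n ∝ (0.580, -0.105, 0.337).
Dip δ = arctan(|n_h|/n_z) = arctan(0.589/0.337) = 60.2°.
Dip direction = atan2(0.580, -0.105) = 100° (azimuth of n's horizontal projection).

true dip 60°, dip direction 100°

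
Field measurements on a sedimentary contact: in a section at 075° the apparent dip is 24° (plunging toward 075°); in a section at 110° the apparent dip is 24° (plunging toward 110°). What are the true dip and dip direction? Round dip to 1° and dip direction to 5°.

true dip 25°, dip direction 095°

Each apparent-dip line lies in the plane. As unit vectors (x east, y north, z up), v₁ plunges 24°→075° and v₂ plunges 24°→110°.
n = v₁ × v₂ = (0.223, -0.010, 0.479) (taken with n_z > 0).
tan δ = √(n_x²+n_y²)/n_z = 0.223/0.479, so δ = 25.0°.
Dip direction = atan2(0.223, -0.010) = 93° (azimuth of n's horizontal projection).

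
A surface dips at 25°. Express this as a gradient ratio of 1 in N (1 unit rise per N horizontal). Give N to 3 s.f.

1 : N means tan θ = 1/N, so N = 1/tan 25° = 1/0.4663

1 in 2.14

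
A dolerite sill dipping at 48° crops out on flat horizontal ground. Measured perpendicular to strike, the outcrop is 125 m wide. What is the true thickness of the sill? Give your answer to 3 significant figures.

True thickness t = w · sin(dip) = 125 × sin 48°
t = 125 × 0.7431 = 92.893 m

92.9 m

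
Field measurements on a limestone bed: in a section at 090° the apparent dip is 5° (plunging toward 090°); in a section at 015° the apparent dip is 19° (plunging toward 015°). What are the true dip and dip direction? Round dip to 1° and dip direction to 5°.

true dip 19°, dip direction 015°

Represent each trace as a vector plunging at its apparent dip toward its trend (east-north-up frame): v₁ = (0.996, 0.000, -0.087), v₂ = (0.245, 0.913, -0.326).
Cross product v₁ × v₂ gives the pole to the plane: n ∝ (0.080, 0.303, 0.910).
True dip = arccos(n_z / |n|) = arccos(0.9455) = 19.0°.
Dip direction = azimuth of (n_x, n_y) = atan2(0.080, 0.303) = 15°.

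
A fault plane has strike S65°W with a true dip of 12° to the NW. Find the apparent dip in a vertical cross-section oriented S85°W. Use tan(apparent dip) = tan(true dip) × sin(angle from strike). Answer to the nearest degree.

4°

The strike is S65°W and the section trends S85°W; the acute angle between them is β = 20°.
tan α = tan 12° × sin 20° = 0.2126 × 0.3420 = 0.0727
apparent dip = arctan 0.0727 = 4.16°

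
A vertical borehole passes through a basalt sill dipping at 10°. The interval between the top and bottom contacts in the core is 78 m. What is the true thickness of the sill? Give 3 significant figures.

76.8 m

True thickness t = h · cos(dip) = 78 × cos 10°
t = 78 × 0.9848 = 76.815 m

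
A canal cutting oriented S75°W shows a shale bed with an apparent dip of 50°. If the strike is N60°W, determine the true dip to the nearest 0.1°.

59.3°

The section is 45° from the strike.
tan(true dip) = tan 50° / sin 45° = 1.6854
true dip = arctan 1.6854 = 59.32°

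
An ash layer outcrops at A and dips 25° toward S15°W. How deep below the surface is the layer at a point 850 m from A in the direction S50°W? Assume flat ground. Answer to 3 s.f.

325 m

The hole lies 35° from the dip direction, so the down-dip offset is 850 × cos 35° = 696.28 m.
Depth = down-dip offset × tan(dip) = 696.28 × tan 25° = 696.28 × 0.4663
Depth = 324.68 m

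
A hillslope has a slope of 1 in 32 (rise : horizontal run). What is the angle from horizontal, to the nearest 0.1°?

1.8°

tan θ = 1/32 = 0.0312
θ = arctan(0.0312) = 1.79°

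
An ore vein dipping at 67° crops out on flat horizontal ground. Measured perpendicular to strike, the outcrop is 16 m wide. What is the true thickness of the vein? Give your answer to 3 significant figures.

14.7 m

True thickness t = w · sin(dip) = 16 × sin 67°
t = 16 × 0.9205 = 14.728 m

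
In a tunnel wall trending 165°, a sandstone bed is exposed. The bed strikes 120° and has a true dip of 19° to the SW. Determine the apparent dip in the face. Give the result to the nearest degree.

Angle between strike (120°) and section (165°): β = 45°.
tan α = tan 19° × sin 45° = 0.3443 × 0.7071 = 0.2435
apparent dip = arctan 0.2435 = 13.68°

14°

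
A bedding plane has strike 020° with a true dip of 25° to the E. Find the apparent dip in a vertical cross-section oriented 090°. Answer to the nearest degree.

24°

The section lies 70° from the strike.
tan(apparent dip) = tan 25° · sin 70° = 0.4382
apparent dip = arctan 0.4382 = 23.66°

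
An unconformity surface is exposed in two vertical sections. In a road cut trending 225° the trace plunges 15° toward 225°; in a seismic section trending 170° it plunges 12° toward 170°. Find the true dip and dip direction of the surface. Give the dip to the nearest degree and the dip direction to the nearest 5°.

Each apparent-dip line lies in the plane. As unit vectors (x east, y north, z up), v₁ plunges 15°→225° and v₂ plunges 12°→170°.
The plane normal is n = v₁ × v₂ ∝ (-0.107, -0.186, 0.774).
True dip = arccos(n_z / |n|) = arccos(0.9636) = 15.5°.
Dip direction = atan2(-0.107, -0.186) = 210° (azimuth of n's horizontal projection).

true dip 16°, dip direction 210°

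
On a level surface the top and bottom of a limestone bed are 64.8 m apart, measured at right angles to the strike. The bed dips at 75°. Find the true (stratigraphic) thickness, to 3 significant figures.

62.6 m

True thickness t = w · sin(dip) = 64.8 × sin 75°
t = 64.8 × 0.9659 = 62.592 m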